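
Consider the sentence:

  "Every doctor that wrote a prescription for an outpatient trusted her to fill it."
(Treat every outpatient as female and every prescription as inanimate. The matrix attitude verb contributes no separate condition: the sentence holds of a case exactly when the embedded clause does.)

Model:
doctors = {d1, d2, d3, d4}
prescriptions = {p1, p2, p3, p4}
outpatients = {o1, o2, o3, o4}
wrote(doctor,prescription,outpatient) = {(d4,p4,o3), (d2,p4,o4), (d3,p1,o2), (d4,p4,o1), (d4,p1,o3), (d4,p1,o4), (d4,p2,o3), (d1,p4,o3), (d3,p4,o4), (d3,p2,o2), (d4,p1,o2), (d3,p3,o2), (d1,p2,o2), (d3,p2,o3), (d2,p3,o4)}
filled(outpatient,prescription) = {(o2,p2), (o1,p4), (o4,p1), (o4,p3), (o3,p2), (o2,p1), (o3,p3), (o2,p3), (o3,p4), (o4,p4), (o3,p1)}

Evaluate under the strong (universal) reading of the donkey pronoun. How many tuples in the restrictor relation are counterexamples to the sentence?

"her" takes "an outpatient" as antecedent and "it" takes "a prescription"; both are donkey pronouns co-varying with the restrictor.
Strong reading: for every (d,p,o) with wrote(d,p,o), filled(o,p).
Restrictor triples: (d1,p2,o2)→filled(o2,p2) ✓  (d1,p4,o3)→filled(o3,p4) ✓  (d2,p3,o4)→filled(o4,p3) ✓  (d2,p4,o4)→filled(o4,p4) ✓  (d3,p1,o2)→filled(o2,p1) ✓  (d3,p2,o2)→filled(o2,p2) ✓  (d3,p2,o3)→filled(o3,p2) ✓  (d3,p3,o2)→filled(o2,p3) ✓  (d3,p4,o4)→filled(o4,p4) ✓  (d4,p1,o2)→filled(o2,p1) ✓  (d4,p1,o3)→filled(o3,p1) ✓  (d4,p1,o4)→filled(o4,p1) ✓  (d4,p2,o3)→filled(o3,p2) ✓  (d4,p4,o1)→filled(o1,p4) ✓  (d4,p4,o3)→filled(o3,p4) ✓
Counterexamples (restrictor triples failing the scope): 0.

0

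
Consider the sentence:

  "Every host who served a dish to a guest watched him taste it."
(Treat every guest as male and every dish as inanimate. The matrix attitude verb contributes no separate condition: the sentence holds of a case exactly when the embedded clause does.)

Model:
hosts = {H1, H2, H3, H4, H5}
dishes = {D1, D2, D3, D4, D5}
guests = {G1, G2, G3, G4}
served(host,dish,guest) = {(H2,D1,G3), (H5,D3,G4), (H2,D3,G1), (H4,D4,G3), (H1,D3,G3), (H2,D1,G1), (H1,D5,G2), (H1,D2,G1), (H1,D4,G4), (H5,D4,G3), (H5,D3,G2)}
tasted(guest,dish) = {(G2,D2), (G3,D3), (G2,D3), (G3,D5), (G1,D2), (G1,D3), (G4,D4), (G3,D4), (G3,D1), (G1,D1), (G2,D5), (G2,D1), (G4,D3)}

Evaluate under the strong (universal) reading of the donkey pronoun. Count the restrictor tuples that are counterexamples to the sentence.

"him" takes "a guest" as antecedent and "it" takes "a dish"; both are donkey pronouns co-varying with the restrictor.
Strong reading: for every (h,d,g) with served(h,d,g), tasted(g,d).
Restrictor triples: (H1,D2,G1)→tasted(G1,D2) ✓  (H1,D3,G3)→tasted(G3,D3) ✓  (H1,D4,G4)→tasted(G4,D4) ✓  (H1,D5,G2)→tasted(G2,D5) ✓  (H2,D1,G1)→tasted(G1,D1) ✓  (H2,D1,G3)→tasted(G3,D1) ✓  (H2,D3,G1)→tasted(G1,D3) ✓  (H4,D4,G3)→tasted(G3,D4) ✓  (H5,D3,G2)→tasted(G2,D3) ✓  (H5,D3,G4)→tasted(G4,D3) ✓  (H5,D4,G3)→tasted(G3,D4) ✓
Counterexamples (restrictor triples failing the scope): 0.

0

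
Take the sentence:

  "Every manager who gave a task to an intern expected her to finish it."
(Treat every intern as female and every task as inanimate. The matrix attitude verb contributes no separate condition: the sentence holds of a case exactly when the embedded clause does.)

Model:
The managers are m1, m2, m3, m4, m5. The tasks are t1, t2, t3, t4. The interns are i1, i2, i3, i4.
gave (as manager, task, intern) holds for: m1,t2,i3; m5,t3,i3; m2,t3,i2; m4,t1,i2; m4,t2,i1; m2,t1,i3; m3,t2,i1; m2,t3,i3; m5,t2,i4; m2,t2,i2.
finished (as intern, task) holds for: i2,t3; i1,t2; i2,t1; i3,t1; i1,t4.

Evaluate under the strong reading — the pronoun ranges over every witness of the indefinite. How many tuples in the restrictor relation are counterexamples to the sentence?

"her" takes "an intern" as antecedent and "it" takes "a task"; both are donkey pronouns co-varying with the restrictor.
Strong reading: for every (m,t,i) with gave(m,t,i), finished(i,t).
Restrictor triples: (m1,t2,i3)→finished(i3,t2) ✗  (m2,t1,i3)→finished(i3,t1) ✓  (m2,t2,i2)→finished(i2,t2) ✗  (m2,t3,i2)→finished(i2,t3) ✓  (m2,t3,i3)→finished(i3,t3) ✗  (m3,t2,i1)→finished(i1,t2) ✓  (m4,t1,i2)→finished(i2,t1) ✓  (m4,t2,i1)→finished(i1,t2) ✓  (m5,t2,i4)→finished(i4,t2) ✗  (m5,t3,i3)→finished(i3,t3) ✗
Counterexamples (restrictor triples failing the scope): 5.

5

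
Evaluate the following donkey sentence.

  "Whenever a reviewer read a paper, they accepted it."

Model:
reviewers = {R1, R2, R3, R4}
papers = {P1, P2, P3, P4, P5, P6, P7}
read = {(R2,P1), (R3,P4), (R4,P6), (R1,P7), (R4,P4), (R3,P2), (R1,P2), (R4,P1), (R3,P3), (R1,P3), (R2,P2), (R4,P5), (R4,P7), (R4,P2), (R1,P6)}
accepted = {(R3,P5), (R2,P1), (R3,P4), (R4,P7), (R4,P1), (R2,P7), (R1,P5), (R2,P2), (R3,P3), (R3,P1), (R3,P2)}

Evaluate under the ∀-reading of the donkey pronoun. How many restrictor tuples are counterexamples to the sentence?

8

"it" takes "a paper" as antecedent — a donkey pronoun bound across the clause boundary.
Strong reading: for every (r,p) with read(r,p), accepted(r,p).
Restrictor pairs: (R1,P2) ✗  (R1,P3) ✗  (R1,P6) ✗  (R1,P7) ✗  (R2,P1) ✓  (R2,P2) ✓  (R3,P2) ✓  (R3,P3) ✓  (R3,P4) ✓  (R4,P1) ✓  (R4,P2) ✗  (R4,P4) ✗  (R4,P5) ✗  (R4,P6) ✗  (R4,P7) ✓
Counterexamples (restrictor pairs failing the scope): 8.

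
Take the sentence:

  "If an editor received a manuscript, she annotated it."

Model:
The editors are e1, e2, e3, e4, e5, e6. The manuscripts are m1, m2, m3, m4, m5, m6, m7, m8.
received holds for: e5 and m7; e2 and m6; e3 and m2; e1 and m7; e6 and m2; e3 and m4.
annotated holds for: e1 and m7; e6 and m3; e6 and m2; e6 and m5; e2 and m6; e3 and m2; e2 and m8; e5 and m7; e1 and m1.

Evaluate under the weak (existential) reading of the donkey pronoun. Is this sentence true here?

"it" takes "a manuscript" as antecedent — a donkey pronoun bound across the clause boundary.
Weak reading: every editor e with some received-manuscript has at least one received-manuscript m such that annotated(e,m).
Per editor: e1:✓  e2:✓  e3:✓  e5:✓  e6:✓
Every editor in the restrictor has a witness.

True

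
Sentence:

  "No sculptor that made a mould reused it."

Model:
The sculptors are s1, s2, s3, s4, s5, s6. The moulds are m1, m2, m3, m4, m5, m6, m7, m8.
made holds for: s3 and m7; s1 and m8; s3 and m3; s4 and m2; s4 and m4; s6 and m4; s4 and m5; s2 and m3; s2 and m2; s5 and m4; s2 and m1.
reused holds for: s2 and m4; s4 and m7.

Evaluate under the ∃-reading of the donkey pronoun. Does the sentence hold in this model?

"it" takes "a mould" as antecedent — a donkey pronoun bound across the clause boundary.
Truth condition: for no (s,m) with made(s,m) does reused(s,m) hold.
Restrictor pairs — does the scope hold? (s1,m8):fails  (s2,m1):fails  (s2,m2):fails  (s2,m3):fails  (s3,m3):fails  (s3,m7):fails  (s4,m2):fails  (s4,m4):fails  (s4,m5):fails  (s5,m4):fails  (s6,m4):fails
Scope holds for no restrictor pair, so the sentence is true.

True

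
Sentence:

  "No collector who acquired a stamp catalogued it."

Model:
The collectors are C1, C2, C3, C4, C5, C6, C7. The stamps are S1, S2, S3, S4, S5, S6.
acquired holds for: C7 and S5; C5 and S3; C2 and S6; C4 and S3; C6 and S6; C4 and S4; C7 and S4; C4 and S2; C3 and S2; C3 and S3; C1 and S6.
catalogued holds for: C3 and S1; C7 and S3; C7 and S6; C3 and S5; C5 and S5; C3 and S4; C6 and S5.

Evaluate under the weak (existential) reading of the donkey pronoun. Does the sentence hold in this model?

"it" takes "a stamp" as antecedent — a donkey pronoun bound across the clause boundary.
Truth condition: for no (c,s) with acquired(c,s) does catalogued(c,s) hold.
Restrictor pairs — does the scope hold? (C1,S6):fails  (C2,S6):fails  (C3,S2):fails  (C3,S3):fails  (C4,S2):fails  (C4,S3):fails  (C4,S4):fails  (C5,S3):fails  (C6,S6):fails  (C7,S4):fails  (C7,S5):fails
Scope holds for no restrictor pair, so the sentence is true.

True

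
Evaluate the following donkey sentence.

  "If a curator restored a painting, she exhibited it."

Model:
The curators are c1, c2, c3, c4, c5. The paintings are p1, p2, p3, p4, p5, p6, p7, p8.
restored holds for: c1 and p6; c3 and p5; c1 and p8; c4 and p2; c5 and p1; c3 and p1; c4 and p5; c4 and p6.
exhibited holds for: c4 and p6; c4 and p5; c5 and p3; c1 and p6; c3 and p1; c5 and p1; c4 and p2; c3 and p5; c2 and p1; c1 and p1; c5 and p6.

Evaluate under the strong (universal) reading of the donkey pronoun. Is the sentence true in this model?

False

"it" takes "a painting" as antecedent — a donkey pronoun bound across the clause boundary.
Strong reading: for every (c,p) with restored(c,p), exhibited(c,p).
Restrictor pairs: (c1,p6) ✓  (c1,p8) ✗  (c3,p1) ✓  (c3,p5) ✓  (c4,p2) ✓  (c4,p5) ✓  (c4,p6) ✓  (c5,p1) ✓
Counterexample: (c1,p8) is in restored but fails the scope.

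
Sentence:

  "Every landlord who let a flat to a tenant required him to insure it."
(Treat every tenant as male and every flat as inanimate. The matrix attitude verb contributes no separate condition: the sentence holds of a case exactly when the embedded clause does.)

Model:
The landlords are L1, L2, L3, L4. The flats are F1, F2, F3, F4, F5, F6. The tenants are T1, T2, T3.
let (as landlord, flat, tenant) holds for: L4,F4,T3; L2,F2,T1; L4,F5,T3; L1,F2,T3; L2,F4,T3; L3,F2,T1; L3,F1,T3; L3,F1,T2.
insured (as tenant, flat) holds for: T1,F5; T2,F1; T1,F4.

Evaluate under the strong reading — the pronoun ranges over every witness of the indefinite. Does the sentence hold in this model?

False

"him" takes "a tenant" as antecedent and "it" takes "a flat"; both are donkey pronouns co-varying with the restrictor.
Strong reading: for every (l,f,t) with let(l,f,t), insured(t,f).
Restrictor triples: (L1,F2,T3)→insured(T3,F2) ✗  (L2,F2,T1)→insured(T1,F2) ✗  (L2,F4,T3)→insured(T3,F4) ✗  (L3,F1,T2)→insured(T2,F1) ✓  (L3,F1,T3)→insured(T3,F1) ✗  (L3,F2,T1)→insured(T1,F2) ✗  (L4,F4,T3)→insured(T3,F4) ✗  (L4,F5,T3)→insured(T3,F5) ✗
Counterexample: (L1,F2,T3) — insured(T3,F2) does not hold.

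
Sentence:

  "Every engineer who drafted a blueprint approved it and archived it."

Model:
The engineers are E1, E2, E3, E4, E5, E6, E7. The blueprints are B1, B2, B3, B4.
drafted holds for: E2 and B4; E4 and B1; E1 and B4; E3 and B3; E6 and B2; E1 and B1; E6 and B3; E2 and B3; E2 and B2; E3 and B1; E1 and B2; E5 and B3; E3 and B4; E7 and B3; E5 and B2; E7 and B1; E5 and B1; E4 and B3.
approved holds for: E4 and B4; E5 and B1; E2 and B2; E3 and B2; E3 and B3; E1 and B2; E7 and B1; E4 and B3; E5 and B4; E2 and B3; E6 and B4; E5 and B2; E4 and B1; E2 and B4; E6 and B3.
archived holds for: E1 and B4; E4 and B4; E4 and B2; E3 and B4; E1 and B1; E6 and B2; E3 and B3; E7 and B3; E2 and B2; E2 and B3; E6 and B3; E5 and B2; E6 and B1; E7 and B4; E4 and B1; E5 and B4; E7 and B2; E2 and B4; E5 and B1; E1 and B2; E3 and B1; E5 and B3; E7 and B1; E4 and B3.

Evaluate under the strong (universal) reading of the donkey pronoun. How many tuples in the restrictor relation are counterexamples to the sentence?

7

"it" takes "a blueprint" as antecedent — a donkey pronoun bound across the clause boundary.
Strong reading: for every (e,b) with drafted(e,b), approved(e,b) ∧ archived(e,b).
Restrictor pairs: (E1,B1) ✗  (E1,B2) ✓  (E1,B4) ✗  (E2,B2) ✓  (E2,B3) ✓  (E2,B4) ✓  (E3,B1) ✗  (E3,B3) ✓  (E3,B4) ✗  (E4,B1) ✓  (E4,B3) ✓  (E5,B1) ✓  (E5,B2) ✓  (E5,B3) ✗  (E6,B2) ✗  (E6,B3) ✓  (E7,B1) ✓  (E7,B3) ✗
Counterexamples (restrictor pairs failing the scope): 7.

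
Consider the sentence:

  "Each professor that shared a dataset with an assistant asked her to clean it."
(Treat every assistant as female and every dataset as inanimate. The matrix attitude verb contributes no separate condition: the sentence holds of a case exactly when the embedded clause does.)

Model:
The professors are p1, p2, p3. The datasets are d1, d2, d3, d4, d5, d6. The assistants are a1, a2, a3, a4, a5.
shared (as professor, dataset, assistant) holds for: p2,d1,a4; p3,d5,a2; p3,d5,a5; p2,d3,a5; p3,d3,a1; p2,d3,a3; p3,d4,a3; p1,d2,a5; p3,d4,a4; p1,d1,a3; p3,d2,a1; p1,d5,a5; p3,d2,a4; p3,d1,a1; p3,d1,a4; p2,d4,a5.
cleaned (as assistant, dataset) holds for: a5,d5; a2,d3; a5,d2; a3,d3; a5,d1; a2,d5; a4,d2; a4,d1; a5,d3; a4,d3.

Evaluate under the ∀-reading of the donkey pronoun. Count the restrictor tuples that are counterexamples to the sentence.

7

"her" takes "an assistant" as antecedent and "it" takes "a dataset"; both are donkey pronouns co-varying with the restrictor.
Strong reading: for every (p,d,a) with shared(p,d,a), cleaned(a,d).
Restrictor triples: (p1,d1,a3)→cleaned(a3,d1) ✗  (p1,d2,a5)→cleaned(a5,d2) ✓  (p1,d5,a5)→cleaned(a5,d5) ✓  (p2,d1,a4)→cleaned(a4,d1) ✓  (p2,d3,a3)→cleaned(a3,d3) ✓  (p2,d3,a5)→cleaned(a5,d3) ✓  (p2,d4,a5)→cleaned(a5,d4) ✗  (p3,d1,a1)→cleaned(a1,d1) ✗  (p3,d1,a4)→cleaned(a4,d1) ✓  (p3,d2,a1)→cleaned(a1,d2) ✗  (p3,d2,a4)→cleaned(a4,d2) ✓  (p3,d3,a1)→cleaned(a1,d3) ✗  (p3,d4,a3)→cleaned(a3,d4) ✗  (p3,d4,a4)→cleaned(a4,d4) ✗  (p3,d5,a2)→cleaned(a2,d5) ✓  (p3,d5,a5)→cleaned(a5,d5) ✓
Counterexamples (restrictor triples failing the scope): 7.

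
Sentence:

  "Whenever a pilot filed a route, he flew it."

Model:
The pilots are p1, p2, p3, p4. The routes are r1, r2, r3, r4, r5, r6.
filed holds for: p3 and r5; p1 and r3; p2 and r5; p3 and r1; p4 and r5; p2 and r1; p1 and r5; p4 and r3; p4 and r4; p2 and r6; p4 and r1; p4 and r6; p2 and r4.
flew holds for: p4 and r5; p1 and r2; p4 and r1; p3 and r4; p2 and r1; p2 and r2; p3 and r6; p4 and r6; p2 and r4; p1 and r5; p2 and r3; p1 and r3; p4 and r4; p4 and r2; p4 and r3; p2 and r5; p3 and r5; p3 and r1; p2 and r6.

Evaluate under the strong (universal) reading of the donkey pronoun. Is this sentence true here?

"it" takes "a route" as antecedent — a donkey pronoun bound across the clause boundary.
Strong reading: for every (p,r) with filed(p,r), flew(p,r).
Restrictor pairs: (p1,r3) ✓  (p1,r5) ✓  (p2,r1) ✓  (p2,r4) ✓  (p2,r5) ✓  (p2,r6) ✓  (p3,r1) ✓  (p3,r5) ✓  (p4,r1) ✓  (p4,r3) ✓  (p4,r4) ✓  (p4,r5) ✓  (p4,r6) ✓
Every restrictor pair satisfies the scope.

True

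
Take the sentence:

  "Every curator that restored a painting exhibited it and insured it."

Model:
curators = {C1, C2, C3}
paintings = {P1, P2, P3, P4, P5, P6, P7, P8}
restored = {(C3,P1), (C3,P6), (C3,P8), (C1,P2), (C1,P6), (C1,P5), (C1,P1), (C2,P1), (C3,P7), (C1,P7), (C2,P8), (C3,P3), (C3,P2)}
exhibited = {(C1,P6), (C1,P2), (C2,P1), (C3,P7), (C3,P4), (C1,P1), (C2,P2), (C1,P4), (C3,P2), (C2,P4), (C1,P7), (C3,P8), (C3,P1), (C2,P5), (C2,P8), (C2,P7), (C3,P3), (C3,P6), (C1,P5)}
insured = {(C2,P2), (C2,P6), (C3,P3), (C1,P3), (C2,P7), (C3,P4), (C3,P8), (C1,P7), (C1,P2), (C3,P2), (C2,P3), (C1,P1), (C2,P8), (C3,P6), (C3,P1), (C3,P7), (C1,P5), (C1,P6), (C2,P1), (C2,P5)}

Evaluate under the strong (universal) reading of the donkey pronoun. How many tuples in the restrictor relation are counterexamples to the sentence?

"it" takes "a painting" as antecedent — a donkey pronoun bound across the clause boundary.
Strong reading: for every (c,p) with restored(c,p), exhibited(c,p) ∧ insured(c,p).
Restrictor pairs: (C1,P1) ✓  (C1,P2) ✓  (C1,P5) ✓  (C1,P6) ✓  (C1,P7) ✓  (C2,P1) ✓  (C2,P8) ✓  (C3,P1) ✓  (C3,P2) ✓  (C3,P3) ✓  (C3,P6) ✓  (C3,P7) ✓  (C3,P8) ✓
Counterexamples (restrictor pairs failing the scope): 0.

0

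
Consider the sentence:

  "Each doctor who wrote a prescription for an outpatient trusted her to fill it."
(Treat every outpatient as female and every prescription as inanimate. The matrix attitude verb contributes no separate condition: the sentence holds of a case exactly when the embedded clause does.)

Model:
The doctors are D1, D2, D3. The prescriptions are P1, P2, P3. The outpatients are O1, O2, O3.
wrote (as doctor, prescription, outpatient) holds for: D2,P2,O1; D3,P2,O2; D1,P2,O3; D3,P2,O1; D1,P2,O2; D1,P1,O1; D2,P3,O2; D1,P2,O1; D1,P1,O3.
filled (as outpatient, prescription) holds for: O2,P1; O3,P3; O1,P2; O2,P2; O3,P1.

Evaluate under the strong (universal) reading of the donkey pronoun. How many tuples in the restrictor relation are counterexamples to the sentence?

"her" takes "an outpatient" as antecedent and "it" takes "a prescription"; both are donkey pronouns co-varying with the restrictor.
Strong reading: for every (d,p,o) with wrote(d,p,o), filled(o,p).
Restrictor triples: (D1,P1,O1)→filled(O1,P1) ✗  (D1,P1,O3)→filled(O3,P1) ✓  (D1,P2,O1)→filled(O1,P2) ✓  (D1,P2,O2)→filled(O2,P2) ✓  (D1,P2,O3)→filled(O3,P2) ✗  (D2,P2,O1)→filled(O1,P2) ✓  (D2,P3,O2)→filled(O2,P3) ✗  (D3,P2,O1)→filled(O1,P2) ✓  (D3,P2,O2)→filled(O2,P2) ✓
Counterexamples (restrictor triples failing the scope): 3.

3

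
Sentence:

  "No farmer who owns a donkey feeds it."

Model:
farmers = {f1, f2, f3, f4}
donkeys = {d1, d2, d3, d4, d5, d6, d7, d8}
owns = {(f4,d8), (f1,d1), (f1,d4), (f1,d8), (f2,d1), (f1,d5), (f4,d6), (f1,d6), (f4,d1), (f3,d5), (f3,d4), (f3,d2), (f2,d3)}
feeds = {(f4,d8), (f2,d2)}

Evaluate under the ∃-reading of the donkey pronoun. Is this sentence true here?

"it" takes "a donkey" as antecedent — a donkey pronoun bound across the clause boundary.
Truth condition: for no (f,d) with owns(f,d) does feeds(f,d) hold.
Restrictor pairs — does the scope hold? (f1,d1):fails  (f1,d4):fails  (f1,d5):fails  (f1,d6):fails  (f1,d8):fails  (f2,d1):fails  (f2,d3):fails  (f3,d2):fails  (f3,d4):fails  (f3,d5):fails  (f4,d1):fails  (f4,d6):fails  (f4,d8):holds
Scope holds for 1 pair(s), so the sentence is false.

False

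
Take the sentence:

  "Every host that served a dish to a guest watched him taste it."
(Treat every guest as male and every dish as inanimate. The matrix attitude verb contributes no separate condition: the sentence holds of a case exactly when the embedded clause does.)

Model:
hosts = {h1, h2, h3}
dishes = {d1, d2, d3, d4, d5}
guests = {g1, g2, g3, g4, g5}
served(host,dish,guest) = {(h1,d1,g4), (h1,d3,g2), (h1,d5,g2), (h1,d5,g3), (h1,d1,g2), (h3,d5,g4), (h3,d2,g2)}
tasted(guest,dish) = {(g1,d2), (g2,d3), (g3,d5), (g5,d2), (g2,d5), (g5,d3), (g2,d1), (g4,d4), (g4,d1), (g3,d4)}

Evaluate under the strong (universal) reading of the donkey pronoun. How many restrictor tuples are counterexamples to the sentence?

"him" takes "a guest" as antecedent and "it" takes "a dish"; both are donkey pronouns co-varying with the restrictor.
Strong reading: for every (h,d,g) with served(h,d,g), tasted(g,d).
Restrictor triples: (h1,d1,g2)→tasted(g2,d1) ✓  (h1,d1,g4)→tasted(g4,d1) ✓  (h1,d3,g2)→tasted(g2,d3) ✓  (h1,d5,g2)→tasted(g2,d5) ✓  (h1,d5,g3)→tasted(g3,d5) ✓  (h3,d2,g2)→tasted(g2,d2) ✗  (h3,d5,g4)→tasted(g4,d5) ✗
Counterexamples (restrictor triples failing the scope): 2.

2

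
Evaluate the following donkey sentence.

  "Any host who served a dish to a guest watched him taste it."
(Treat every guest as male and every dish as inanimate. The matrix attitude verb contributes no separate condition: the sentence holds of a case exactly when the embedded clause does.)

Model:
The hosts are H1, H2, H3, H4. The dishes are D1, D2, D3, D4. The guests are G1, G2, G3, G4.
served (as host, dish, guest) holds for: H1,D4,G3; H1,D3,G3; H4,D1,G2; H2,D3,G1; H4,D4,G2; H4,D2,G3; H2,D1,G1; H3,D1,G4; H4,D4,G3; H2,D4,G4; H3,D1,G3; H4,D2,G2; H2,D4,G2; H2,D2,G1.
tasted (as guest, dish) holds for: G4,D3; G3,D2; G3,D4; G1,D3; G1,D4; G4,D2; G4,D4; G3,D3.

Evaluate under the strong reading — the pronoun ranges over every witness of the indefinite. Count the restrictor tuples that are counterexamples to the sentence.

8

"him" takes "a guest" as antecedent and "it" takes "a dish"; both are donkey pronouns co-varying with the restrictor.
Strong reading: for every (h,d,g) with served(h,d,g), tasted(g,d).
Restrictor triples: (H1,D3,G3)→tasted(G3,D3) ✓  (H1,D4,G3)→tasted(G3,D4) ✓  (H2,D1,G1)→tasted(G1,D1) ✗  (H2,D2,G1)→tasted(G1,D2) ✗  (H2,D3,G1)→tasted(G1,D3) ✓  (H2,D4,G2)→tasted(G2,D4) ✗  (H2,D4,G4)→tasted(G4,D4) ✓  (H3,D1,G3)→tasted(G3,D1) ✗  (H3,D1,G4)→tasted(G4,D1) ✗  (H4,D1,G2)→tasted(G2,D1) ✗  (H4,D2,G2)→tasted(G2,D2) ✗  (H4,D2,G3)→tasted(G3,D2) ✓  (H4,D4,G2)→tasted(G2,D4) ✗  (H4,D4,G3)→tasted(G3,D4) ✓
Counterexamples (restrictor triples failing the scope): 8.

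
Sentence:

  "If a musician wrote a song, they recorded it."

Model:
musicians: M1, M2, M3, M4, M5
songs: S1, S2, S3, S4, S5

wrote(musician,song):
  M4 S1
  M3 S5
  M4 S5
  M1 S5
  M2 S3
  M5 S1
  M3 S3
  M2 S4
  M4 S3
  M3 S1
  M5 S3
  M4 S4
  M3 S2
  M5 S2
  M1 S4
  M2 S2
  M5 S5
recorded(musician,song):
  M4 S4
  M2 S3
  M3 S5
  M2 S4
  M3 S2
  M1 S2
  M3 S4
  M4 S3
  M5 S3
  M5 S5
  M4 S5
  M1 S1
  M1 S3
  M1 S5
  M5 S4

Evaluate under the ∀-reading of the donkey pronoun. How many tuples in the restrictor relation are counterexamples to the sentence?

7

"it" takes "a song" as antecedent — a donkey pronoun bound across the clause boundary.
Strong reading: for every (m,s) with wrote(m,s), recorded(m,s).
Restrictor pairs: (M1,S4) ✗  (M1,S5) ✓  (M2,S2) ✗  (M2,S3) ✓  (M2,S4) ✓  (M3,S1) ✗  (M3,S2) ✓  (M3,S3) ✗  (M3,S5) ✓  (M4,S1) ✗  (M4,S3) ✓  (M4,S4) ✓  (M4,S5) ✓  (M5,S1) ✗  (M5,S2) ✗  (M5,S3) ✓  (M5,S5) ✓
Counterexamples (restrictor pairs failing the scope): 7.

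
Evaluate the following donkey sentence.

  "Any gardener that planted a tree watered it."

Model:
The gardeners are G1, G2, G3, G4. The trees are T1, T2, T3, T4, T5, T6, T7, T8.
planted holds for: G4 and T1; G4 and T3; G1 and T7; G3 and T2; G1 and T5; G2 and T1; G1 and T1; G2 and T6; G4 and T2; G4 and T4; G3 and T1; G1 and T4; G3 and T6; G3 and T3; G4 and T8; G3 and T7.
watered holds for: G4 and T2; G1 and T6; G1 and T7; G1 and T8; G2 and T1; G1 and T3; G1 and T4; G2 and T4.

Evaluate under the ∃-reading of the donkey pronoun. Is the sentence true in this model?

"it" takes "a tree" as antecedent — a donkey pronoun bound across the clause boundary.
Weak reading: every gardener g with some planted-tree has at least one planted-tree t such that watered(g,t).
Per gardener: G1:✓  G2:✓  G3:✗  G4:✓
G3 has no witness among its planted-trees.

False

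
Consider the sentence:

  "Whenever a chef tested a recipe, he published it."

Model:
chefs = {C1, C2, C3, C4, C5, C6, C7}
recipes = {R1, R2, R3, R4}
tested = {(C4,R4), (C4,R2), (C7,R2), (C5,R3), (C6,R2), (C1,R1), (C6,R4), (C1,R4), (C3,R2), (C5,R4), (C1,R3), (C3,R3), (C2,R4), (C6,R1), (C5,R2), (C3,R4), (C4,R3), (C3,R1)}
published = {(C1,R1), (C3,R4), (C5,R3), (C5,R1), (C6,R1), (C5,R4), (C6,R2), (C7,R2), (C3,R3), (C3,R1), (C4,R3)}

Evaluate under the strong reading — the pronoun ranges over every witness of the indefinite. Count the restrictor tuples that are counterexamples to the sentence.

8

"it" takes "a recipe" as antecedent — a donkey pronoun bound across the clause boundary.
Strong reading: for every (c,r) with tested(c,r), published(c,r).
Restrictor pairs: (C1,R1) ✓  (C1,R3) ✗  (C1,R4) ✗  (C2,R4) ✗  (C3,R1) ✓  (C3,R2) ✗  (C3,R3) ✓  (C3,R4) ✓  (C4,R2) ✗  (C4,R3) ✓  (C4,R4) ✗  (C5,R2) ✗  (C5,R3) ✓  (C5,R4) ✓  (C6,R1) ✓  (C6,R2) ✓  (C6,R4) ✗  (C7,R2) ✓
Counterexamples (restrictor pairs failing the scope): 8.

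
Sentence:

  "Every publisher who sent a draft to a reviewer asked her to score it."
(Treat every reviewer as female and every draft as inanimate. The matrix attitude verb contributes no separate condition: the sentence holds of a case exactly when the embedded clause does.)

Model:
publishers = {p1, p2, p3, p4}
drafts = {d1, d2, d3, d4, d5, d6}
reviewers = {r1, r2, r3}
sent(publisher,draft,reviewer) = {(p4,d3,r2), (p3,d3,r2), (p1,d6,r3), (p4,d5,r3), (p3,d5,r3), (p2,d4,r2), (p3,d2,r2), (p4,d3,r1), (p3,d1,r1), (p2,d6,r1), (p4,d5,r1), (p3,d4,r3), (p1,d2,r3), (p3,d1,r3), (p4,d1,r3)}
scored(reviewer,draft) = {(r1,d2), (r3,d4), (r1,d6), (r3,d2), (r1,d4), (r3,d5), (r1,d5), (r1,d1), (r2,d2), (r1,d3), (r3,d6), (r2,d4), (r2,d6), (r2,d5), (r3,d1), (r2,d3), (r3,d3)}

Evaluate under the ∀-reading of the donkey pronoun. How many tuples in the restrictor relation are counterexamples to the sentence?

"her" takes "a reviewer" as antecedent and "it" takes "a draft"; both are donkey pronouns co-varying with the restrictor.
Strong reading: for every (p,d,r) with sent(p,d,r), scored(r,d).
Restrictor triples: (p1,d2,r3)→scored(r3,d2) ✓  (p1,d6,r3)→scored(r3,d6) ✓  (p2,d4,r2)→scored(r2,d4) ✓  (p2,d6,r1)→scored(r1,d6) ✓  (p3,d1,r1)→scored(r1,d1) ✓  (p3,d1,r3)→scored(r3,d1) ✓  (p3,d2,r2)→scored(r2,d2) ✓  (p3,d3,r2)→scored(r2,d3) ✓  (p3,d4,r3)→scored(r3,d4) ✓  (p3,d5,r3)→scored(r3,d5) ✓  (p4,d1,r3)→scored(r3,d1) ✓  (p4,d3,r1)→scored(r1,d3) ✓  (p4,d3,r2)→scored(r2,d3) ✓  (p4,d5,r1)→scored(r1,d5) ✓  (p4,d5,r3)→scored(r3,d5) ✓
Counterexamples (restrictor triples failing the scope): 0.

0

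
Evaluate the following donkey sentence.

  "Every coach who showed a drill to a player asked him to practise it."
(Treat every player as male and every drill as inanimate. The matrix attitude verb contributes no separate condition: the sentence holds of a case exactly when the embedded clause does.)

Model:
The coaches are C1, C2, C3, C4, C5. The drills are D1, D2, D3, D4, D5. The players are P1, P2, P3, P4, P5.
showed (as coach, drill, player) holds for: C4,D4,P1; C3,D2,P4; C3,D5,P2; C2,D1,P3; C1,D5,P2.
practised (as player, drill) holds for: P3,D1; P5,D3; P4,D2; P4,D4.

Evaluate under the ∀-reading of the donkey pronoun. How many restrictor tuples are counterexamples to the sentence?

3

"him" takes "a player" as antecedent and "it" takes "a drill"; both are donkey pronouns co-varying with the restrictor.
Strong reading: for every (c,d,p) with showed(c,d,p), practised(p,d).
Restrictor triples: (C1,D5,P2)→practised(P2,D5) ✗  (C2,D1,P3)→practised(P3,D1) ✓  (C3,D2,P4)→practised(P4,D2) ✓  (C3,D5,P2)→practised(P2,D5) ✗  (C4,D4,P1)→practised(P1,D4) ✗
Counterexamples (restrictor triples failing the scope): 3.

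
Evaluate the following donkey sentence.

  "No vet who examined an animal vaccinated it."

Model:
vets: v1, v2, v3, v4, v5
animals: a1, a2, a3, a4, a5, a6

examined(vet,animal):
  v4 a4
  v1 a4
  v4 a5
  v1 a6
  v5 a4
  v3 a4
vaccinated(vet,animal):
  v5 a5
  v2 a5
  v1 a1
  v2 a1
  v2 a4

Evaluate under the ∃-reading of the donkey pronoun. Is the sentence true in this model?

"it" takes "an animal" as antecedent — a donkey pronoun bound across the clause boundary.
Truth condition: for no (v,a) with examined(v,a) does vaccinated(v,a) hold.
Restrictor pairs — does the scope hold? (v1,a4):fails  (v1,a6):fails  (v3,a4):fails  (v4,a4):fails  (v4,a5):fails  (v5,a4):fails
Scope holds for no restrictor pair, so the sentence is true.

True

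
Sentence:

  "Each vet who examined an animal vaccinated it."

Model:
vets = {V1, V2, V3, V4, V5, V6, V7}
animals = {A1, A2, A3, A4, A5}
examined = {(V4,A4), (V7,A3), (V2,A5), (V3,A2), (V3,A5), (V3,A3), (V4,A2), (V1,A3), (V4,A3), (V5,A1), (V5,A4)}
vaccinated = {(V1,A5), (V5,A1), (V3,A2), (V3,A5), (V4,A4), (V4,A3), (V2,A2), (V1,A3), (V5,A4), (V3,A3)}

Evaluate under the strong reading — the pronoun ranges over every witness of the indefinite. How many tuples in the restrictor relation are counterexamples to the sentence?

3

"it" takes "an animal" as antecedent — a donkey pronoun bound across the clause boundary.
Strong reading: for every (v,a) with examined(v,a), vaccinated(v,a).
Restrictor pairs: (V1,A3) ✓  (V2,A5) ✗  (V3,A2) ✓  (V3,A3) ✓  (V3,A5) ✓  (V4,A2) ✗  (V4,A3) ✓  (V4,A4) ✓  (V5,A1) ✓  (V5,A4) ✓  (V7,A3) ✗
Counterexamples (restrictor pairs failing the scope): 3.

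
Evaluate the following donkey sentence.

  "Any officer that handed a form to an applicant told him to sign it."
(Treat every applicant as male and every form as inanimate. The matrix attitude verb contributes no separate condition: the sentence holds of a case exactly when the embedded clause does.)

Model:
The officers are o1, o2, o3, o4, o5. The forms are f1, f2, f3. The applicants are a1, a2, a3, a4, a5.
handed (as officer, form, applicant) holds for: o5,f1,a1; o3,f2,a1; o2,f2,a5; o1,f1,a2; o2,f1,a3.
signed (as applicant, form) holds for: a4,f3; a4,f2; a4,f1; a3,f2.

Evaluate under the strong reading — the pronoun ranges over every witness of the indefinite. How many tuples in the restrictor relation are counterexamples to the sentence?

"him" takes "an applicant" as antecedent and "it" takes "a form"; both are donkey pronouns co-varying with the restrictor.
Strong reading: for every (o,f,a) with handed(o,f,a), signed(a,f).
Restrictor triples: (o1,f1,a2)→signed(a2,f1) ✗  (o2,f1,a3)→signed(a3,f1) ✗  (o2,f2,a5)→signed(a5,f2) ✗  (o3,f2,a1)→signed(a1,f2) ✗  (o5,f1,a1)→signed(a1,f1) ✗
Counterexamples (restrictor triples failing the scope): 5.

5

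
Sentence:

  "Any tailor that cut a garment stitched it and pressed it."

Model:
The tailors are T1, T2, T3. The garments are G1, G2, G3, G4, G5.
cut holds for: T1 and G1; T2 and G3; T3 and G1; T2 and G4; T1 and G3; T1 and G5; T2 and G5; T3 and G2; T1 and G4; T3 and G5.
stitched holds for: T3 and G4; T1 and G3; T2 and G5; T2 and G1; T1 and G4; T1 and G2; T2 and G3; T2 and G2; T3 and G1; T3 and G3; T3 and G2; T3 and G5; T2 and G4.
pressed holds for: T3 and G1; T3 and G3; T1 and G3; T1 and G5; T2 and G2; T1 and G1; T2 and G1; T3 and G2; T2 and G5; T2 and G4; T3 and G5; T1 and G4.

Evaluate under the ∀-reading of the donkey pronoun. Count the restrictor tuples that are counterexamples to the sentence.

3

"it" takes "a garment" as antecedent — a donkey pronoun bound across the clause boundary.
Strong reading: for every (t,g) with cut(t,g), stitched(t,g) ∧ pressed(t,g).
Restrictor pairs: (T1,G1) ✗  (T1,G3) ✓  (T1,G4) ✓  (T1,G5) ✗  (T2,G3) ✗  (T2,G4) ✓  (T2,G5) ✓  (T3,G1) ✓  (T3,G2) ✓  (T3,G5) ✓
Counterexamples (restrictor pairs failing the scope): 3.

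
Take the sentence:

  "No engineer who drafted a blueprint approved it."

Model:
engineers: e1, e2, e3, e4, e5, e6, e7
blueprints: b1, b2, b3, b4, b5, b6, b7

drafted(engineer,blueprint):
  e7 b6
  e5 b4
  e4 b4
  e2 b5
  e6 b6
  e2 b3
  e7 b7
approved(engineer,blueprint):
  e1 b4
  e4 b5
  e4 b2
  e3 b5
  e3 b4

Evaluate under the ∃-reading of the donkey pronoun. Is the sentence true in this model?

"it" takes "a blueprint" as antecedent — a donkey pronoun bound across the clause boundary.
Truth condition: for no (e,b) with drafted(e,b) does approved(e,b) hold.
Restrictor pairs — does the scope hold? (e2,b3):fails  (e2,b5):fails  (e4,b4):fails  (e5,b4):fails  (e6,b6):fails  (e7,b6):fails  (e7,b7):fails
Scope holds for no restrictor pair, so the sentence is true.

True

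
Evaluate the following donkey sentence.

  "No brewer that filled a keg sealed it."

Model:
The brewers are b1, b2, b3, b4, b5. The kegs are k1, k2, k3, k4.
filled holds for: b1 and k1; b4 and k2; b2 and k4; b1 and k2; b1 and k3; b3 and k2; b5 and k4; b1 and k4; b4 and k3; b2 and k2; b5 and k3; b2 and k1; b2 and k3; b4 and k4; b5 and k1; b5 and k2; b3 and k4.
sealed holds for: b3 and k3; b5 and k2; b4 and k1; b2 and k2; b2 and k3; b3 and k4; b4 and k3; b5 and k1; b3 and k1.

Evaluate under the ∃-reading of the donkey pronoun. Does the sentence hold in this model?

"it" takes "a keg" as antecedent — a donkey pronoun bound across the clause boundary.
Truth condition: for no (b,k) with filled(b,k) does sealed(b,k) hold.
Restrictor pairs — does the scope hold? (b1,k1):fails  (b1,k2):fails  (b1,k3):fails  (b1,k4):fails  (b2,k1):fails  (b2,k2):holds  (b2,k3):holds  (b2,k4):fails  (b3,k2):fails  (b3,k4):holds  (b4,k2):fails  (b4,k3):holds  (b4,k4):fails  (b5,k1):holds  (b5,k2):holds  (b5,k3):fails  (b5,k4):fails
Scope holds for 6 pair(s), so the sentence is false.

False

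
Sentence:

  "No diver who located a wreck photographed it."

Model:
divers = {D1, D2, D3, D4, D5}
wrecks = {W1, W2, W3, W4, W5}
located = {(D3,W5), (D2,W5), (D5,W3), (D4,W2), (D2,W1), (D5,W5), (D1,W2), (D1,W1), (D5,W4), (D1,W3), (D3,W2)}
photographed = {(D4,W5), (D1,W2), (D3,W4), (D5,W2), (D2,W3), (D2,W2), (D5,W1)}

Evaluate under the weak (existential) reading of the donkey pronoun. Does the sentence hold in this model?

False

"it" takes "a wreck" as antecedent — a donkey pronoun bound across the clause boundary.
Truth condition: for no (d,w) with located(d,w) does photographed(d,w) hold.
Restrictor pairs — does the scope hold? (D1,W1):fails  (D1,W2):holds  (D1,W3):fails  (D2,W1):fails  (D2,W5):fails  (D3,W2):fails  (D3,W5):fails  (D4,W2):fails  (D5,W3):fails  (D5,W4):fails  (D5,W5):fails
Scope holds for 1 pair(s), so the sentence is false.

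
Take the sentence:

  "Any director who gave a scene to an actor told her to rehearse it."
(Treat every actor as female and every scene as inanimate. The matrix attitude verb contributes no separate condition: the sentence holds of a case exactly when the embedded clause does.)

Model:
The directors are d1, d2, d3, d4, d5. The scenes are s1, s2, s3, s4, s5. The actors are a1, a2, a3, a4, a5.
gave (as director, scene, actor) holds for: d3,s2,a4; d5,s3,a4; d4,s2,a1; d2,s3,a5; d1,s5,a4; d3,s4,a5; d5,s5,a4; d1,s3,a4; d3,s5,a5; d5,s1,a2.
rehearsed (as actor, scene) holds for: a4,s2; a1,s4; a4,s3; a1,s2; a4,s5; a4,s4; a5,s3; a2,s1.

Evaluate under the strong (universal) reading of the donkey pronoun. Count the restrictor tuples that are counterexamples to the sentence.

"her" takes "an actor" as antecedent and "it" takes "a scene"; both are donkey pronouns co-varying with the restrictor.
Strong reading: for every (d,s,a) with gave(d,s,a), rehearsed(a,s).
Restrictor triples: (d1,s3,a4)→rehearsed(a4,s3) ✓  (d1,s5,a4)→rehearsed(a4,s5) ✓  (d2,s3,a5)→rehearsed(a5,s3) ✓  (d3,s2,a4)→rehearsed(a4,s2) ✓  (d3,s4,a5)→rehearsed(a5,s4) ✗  (d3,s5,a5)→rehearsed(a5,s5) ✗  (d4,s2,a1)→rehearsed(a1,s2) ✓  (d5,s1,a2)→rehearsed(a2,s1) ✓  (d5,s3,a4)→rehearsed(a4,s3) ✓  (d5,s5,a4)→rehearsed(a4,s5) ✓
Counterexamples (restrictor triples failing the scope): 2.

2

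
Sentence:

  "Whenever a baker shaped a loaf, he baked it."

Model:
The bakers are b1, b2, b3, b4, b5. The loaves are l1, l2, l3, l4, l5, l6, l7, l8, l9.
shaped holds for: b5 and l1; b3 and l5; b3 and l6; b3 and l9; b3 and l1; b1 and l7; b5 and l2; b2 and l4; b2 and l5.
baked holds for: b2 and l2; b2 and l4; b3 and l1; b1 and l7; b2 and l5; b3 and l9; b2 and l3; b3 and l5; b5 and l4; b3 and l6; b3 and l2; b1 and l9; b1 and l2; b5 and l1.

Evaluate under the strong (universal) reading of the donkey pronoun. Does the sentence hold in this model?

False

"it" takes "a loaf" as antecedent — a donkey pronoun bound across the clause boundary.
Strong reading: for every (b,l) with shaped(b,l), baked(b,l).
Restrictor pairs: (b1,l7) ✓  (b2,l4) ✓  (b2,l5) ✓  (b3,l1) ✓  (b3,l5) ✓  (b3,l6) ✓  (b3,l9) ✓  (b5,l1) ✓  (b5,l2) ✗
Counterexample: (b5,l2) is in shaped but fails the scope.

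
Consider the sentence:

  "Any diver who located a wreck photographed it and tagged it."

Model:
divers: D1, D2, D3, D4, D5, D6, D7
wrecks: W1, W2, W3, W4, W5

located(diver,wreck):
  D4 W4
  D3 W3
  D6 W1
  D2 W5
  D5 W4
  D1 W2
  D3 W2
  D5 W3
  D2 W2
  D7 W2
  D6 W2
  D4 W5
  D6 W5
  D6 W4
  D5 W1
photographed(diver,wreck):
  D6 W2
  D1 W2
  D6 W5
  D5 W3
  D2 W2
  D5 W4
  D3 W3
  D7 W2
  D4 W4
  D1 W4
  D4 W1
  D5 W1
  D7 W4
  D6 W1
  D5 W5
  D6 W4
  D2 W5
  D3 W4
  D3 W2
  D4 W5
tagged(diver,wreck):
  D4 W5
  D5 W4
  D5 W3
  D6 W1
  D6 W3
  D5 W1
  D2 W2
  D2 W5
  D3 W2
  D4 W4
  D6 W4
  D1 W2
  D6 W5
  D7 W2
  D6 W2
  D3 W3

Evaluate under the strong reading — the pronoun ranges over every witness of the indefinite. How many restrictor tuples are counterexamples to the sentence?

0

"it" takes "a wreck" as antecedent — a donkey pronoun bound across the clause boundary.
Strong reading: for every (d,w) with located(d,w), photographed(d,w) ∧ tagged(d,w).
Restrictor pairs: (D1,W2) ✓  (D2,W2) ✓  (D2,W5) ✓  (D3,W2) ✓  (D3,W3) ✓  (D4,W4) ✓  (D4,W5) ✓  (D5,W1) ✓  (D5,W3) ✓  (D5,W4) ✓  (D6,W1) ✓  (D6,W2) ✓  (D6,W4) ✓  (D6,W5) ✓  (D7,W2) ✓
Counterexamples (restrictor pairs failing the scope): 0.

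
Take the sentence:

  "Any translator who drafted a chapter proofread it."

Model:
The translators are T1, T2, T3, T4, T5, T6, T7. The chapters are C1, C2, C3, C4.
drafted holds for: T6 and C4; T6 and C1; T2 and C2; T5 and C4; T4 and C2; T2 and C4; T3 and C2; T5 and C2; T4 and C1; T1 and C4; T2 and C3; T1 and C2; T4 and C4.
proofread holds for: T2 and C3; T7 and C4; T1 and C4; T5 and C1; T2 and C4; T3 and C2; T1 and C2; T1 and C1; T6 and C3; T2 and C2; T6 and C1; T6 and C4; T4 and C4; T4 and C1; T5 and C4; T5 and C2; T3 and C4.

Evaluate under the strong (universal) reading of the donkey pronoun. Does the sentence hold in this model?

"it" takes "a chapter" as antecedent — a donkey pronoun bound across the clause boundary.
Strong reading: for every (t,c) with drafted(t,c), proofread(t,c).
Restrictor pairs: (T1,C2) ✓  (T1,C4) ✓  (T2,C2) ✓  (T2,C3) ✓  (T2,C4) ✓  (T3,C2) ✓  (T4,C1) ✓  (T4,C2) ✗  (T4,C4) ✓  (T5,C2) ✓  (T5,C4) ✓  (T6,C1) ✓  (T6,C4) ✓
Counterexample: (T4,C2) is in drafted but fails the scope.

False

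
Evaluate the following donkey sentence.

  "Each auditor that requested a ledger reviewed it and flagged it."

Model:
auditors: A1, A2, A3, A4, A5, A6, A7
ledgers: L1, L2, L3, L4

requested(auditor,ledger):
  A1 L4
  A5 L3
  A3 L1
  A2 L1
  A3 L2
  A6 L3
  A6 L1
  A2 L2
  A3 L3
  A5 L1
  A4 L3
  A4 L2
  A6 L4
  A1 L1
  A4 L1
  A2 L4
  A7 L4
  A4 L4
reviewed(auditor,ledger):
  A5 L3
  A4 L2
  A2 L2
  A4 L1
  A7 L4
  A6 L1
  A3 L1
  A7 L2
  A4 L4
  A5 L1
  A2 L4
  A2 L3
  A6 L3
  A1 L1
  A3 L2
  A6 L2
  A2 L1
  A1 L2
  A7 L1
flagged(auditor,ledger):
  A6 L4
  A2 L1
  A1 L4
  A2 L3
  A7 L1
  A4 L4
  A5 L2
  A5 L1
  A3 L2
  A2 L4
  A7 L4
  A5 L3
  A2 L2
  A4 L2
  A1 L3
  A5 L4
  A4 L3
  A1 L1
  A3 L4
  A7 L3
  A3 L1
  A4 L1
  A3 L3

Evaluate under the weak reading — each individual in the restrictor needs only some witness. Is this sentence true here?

"it" takes "a ledger" as antecedent — a donkey pronoun bound across the clause boundary.
Weak reading: every auditor a with some requested-ledger has at least one requested-ledger l such that reviewed(a,l) ∧ flagged(a,l).
Per auditor: A1:✓  A2:✓  A3:✓  A4:✓  A5:✓  A6:✗  A7:✓
A6 has no witness among its requested-ledgers.

False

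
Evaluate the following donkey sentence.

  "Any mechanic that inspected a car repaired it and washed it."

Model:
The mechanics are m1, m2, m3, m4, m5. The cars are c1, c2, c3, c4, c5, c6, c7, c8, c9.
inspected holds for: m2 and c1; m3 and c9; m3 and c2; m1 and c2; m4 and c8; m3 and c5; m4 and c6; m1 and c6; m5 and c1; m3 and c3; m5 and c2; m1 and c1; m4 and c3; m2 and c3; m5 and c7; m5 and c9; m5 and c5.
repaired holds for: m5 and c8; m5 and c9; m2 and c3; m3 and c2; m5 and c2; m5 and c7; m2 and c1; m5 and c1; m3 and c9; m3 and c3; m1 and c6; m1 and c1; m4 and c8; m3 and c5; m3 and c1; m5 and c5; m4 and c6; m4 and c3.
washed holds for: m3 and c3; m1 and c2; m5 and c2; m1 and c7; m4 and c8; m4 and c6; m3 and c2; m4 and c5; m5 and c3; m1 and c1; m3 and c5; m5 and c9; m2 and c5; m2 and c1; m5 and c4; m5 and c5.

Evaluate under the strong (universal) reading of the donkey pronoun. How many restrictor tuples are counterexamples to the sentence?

7

"it" takes "a car" as antecedent — a donkey pronoun bound across the clause boundary.
Strong reading: for every (m,c) with inspected(m,c), repaired(m,c) ∧ washed(m,c).
Restrictor pairs: (m1,c1) ✓  (m1,c2) ✗  (m1,c6) ✗  (m2,c1) ✓  (m2,c3) ✗  (m3,c2) ✓  (m3,c3) ✓  (m3,c5) ✓  (m3,c9) ✗  (m4,c3) ✗  (m4,c6) ✓  (m4,c8) ✓  (m5,c1) ✗  (m5,c2) ✓  (m5,c5) ✓  (m5,c7) ✗  (m5,c9) ✓
Counterexamples (restrictor pairs failing the scope): 7.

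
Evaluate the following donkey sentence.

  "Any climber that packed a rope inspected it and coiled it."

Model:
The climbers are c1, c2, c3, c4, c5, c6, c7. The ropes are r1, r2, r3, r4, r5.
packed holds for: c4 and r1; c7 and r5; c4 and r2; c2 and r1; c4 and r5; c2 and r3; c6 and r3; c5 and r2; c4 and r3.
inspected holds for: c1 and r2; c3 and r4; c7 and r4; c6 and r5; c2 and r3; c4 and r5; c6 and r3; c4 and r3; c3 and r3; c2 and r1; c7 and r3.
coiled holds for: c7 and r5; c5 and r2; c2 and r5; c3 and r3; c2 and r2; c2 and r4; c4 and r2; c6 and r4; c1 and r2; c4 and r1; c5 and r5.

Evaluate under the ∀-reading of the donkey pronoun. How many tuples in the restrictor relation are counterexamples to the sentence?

9

"it" takes "a rope" as antecedent — a donkey pronoun bound across the clause boundary.
Strong reading: for every (c,r) with packed(c,r), inspected(c,r) ∧ coiled(c,r).
Restrictor pairs: (c2,r1) ✗  (c2,r3) ✗  (c4,r1) ✗  (c4,r2) ✗  (c4,r3) ✗  (c4,r5) ✗  (c5,r2) ✗  (c6,r3) ✗  (c7,r5) ✗
Counterexamples (restrictor pairs failing the scope): 9.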